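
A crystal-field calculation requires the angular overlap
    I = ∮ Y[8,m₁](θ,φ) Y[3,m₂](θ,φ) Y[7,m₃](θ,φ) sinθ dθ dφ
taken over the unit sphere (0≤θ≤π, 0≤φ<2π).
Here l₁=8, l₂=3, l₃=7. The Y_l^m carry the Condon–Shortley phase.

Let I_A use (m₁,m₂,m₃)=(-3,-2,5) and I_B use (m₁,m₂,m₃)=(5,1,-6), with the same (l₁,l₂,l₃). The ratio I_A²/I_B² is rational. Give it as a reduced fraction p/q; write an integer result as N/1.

Same 8,3,7: normalisation and zero-m 3j drop out of the ratio.
A: Δ: 4! 12! 2! / 19! → 1/5290740; sum: t=0:+1/958003200 t=1:−1/87091200 = -1/95800320; 3j²(8 3 7; -3 -2 5) = Δ·Π!·Σ² = 1000/88179  (sign -1)
B: Δ: 4! 12! 2! / 19! → 1/5290740; sum: t=2:+1/319334400 t=3:−1/2874009600 = 1/359251200; 3j²(8 3 7; 5 1 -6) = Δ·Π!·Σ² = 1664/101745  (sign -1)
I_A²/I_B² = (1000/88179)/(1664/101745) = 1875/2704

1875/2704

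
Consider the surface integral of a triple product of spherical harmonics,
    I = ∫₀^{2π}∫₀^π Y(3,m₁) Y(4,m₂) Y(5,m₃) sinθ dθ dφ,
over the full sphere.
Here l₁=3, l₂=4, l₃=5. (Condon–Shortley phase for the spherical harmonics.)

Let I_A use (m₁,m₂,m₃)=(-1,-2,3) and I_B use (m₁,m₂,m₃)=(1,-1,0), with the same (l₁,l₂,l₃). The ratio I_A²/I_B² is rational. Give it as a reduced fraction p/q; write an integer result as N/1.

1134/5

l's match ⇒ only the (l;m) 3-j factors differ between A and B.
A: triangle coeff Δ(3,4,5) = 1/180180; Σ_t [0,2]: t=0:+1/2304 t=1:−1/720 t=2:+1/5760 = -1/1280; (3j)²=27/1430 [(3 4 5; -1 -2 3)], sign=-1
B: triangle coeff Δ(3,4,5) = 1/180180; Σ_t [0,2]: t=0:+1/288 t=1:−1/288 t=2:+1/5760 = 1/5760; (3j)²=1/12012 [(3 4 5; 1 -1 0)], sign=-1
I_A²/I_B² = (27/1430)/(1/12012) = 1134/5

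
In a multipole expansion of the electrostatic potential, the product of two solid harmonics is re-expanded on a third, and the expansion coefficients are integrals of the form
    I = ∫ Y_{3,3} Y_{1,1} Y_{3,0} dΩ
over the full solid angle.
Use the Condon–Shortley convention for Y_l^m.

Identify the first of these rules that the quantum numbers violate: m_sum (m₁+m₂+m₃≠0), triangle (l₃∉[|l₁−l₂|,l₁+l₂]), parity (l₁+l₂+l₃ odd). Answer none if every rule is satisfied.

m₁+m₂+m₃ = 3 + 1 + 0 = 4  ✗
triangle: |3−1|=2 ≤ l₃=3 ≤ 3+1=4
parity: l₁+l₂+l₃ = 7 is odd

m_sum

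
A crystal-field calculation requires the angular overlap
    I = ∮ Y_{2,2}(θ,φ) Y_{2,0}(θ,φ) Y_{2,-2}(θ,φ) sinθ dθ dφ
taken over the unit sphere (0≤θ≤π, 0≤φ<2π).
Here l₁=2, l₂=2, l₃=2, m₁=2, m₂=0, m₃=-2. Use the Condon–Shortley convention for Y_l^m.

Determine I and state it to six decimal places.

Rules hold: Σm=0, L=6 even, 0≤2≤4.
N = 5·5·5 = 125
Δ = 2!·2!·2!/7! = 1/630
Racah Σ t=0..2: t=0:+1/8 t=1:−1/1 t=2:+1/8 = -3/4
⇒ 3j(2 2 2; 0 0 0)² = 2/35, sgn -1
Racah Σ t=0..0: t=0:+1/8 = 1/8
⇒ 3j(2 2 2; 2 0 -2)² = 2/35, sgn +1
4πI² = N·(3j₀)²·(3jₘ)² = 20/49
I = -1·√(0.408163/4π) = -0.18022375

-0.180224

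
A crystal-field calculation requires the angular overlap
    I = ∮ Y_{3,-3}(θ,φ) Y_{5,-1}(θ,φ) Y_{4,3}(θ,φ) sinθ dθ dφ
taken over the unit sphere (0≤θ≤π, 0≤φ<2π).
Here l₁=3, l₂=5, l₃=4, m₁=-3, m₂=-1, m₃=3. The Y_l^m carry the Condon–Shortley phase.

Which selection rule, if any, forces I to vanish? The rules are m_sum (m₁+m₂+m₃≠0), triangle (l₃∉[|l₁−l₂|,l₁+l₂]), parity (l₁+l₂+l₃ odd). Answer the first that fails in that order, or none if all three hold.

m_sum

Σmᵢ = -1  ✗
l₃∈[|l₁−l₂|,l₁+l₂]=[2,8], have l₃=4
Σlᵢ = 12 ⇒ even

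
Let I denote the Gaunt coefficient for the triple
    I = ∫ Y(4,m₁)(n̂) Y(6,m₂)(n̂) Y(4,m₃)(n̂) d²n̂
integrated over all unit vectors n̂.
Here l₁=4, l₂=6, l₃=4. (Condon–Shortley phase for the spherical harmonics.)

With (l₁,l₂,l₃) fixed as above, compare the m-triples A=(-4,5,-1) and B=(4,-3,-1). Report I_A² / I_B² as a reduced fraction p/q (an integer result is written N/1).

33/20

Same 4,6,4: normalisation and zero-m 3j drop out of the ratio.
A: Δ: 6! 2! 6! / 15! → 1/1261260; sum: t=6:+1/172800 = 1/172800; 3j²(4 6 4; -4 5 -1) = Δ·Π!·Σ² = 2/65  (sign -1)
B: Δ: 6! 2! 6! / 15! → 1/1261260; sum: t=0:+1/51840 = 1/51840; 3j²(4 6 4; 4 -3 -1) = Δ·Π!·Σ² = 8/429  (sign -1)
I_A²/I_B² = (2/65)/(8/429) = 33/20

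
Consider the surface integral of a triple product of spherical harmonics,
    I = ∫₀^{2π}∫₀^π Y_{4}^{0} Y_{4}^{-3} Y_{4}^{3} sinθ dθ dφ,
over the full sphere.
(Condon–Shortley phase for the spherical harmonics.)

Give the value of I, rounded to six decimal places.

0.159788

m-sum 0 ✓  L=12 even ✓  0≤4≤8 ✓
Π(2lᵢ+1) = 9×9×9 = 729
triangle coeff Δ(4,4,4) = 1/450450
Σ_t [0,4]: t=0:+1/13824 t=1:−1/216 t=2:+1/64 t=3:−1/216 t=4:+1/13824 = 5/768
(3j)²=18/1001 [(4 4 4; 0 0 0)], sign=+1
Σ_t [0,1]: t=0:+1/3456 t=1:−1/864 = -1/1152
(3j)²=7/286 [(4 4 4; 0 -3 3)], sign=+1
⇒ 4πI² = 6561/20449
I = (+1)√(6561/20449/(4π)) = 0.15978796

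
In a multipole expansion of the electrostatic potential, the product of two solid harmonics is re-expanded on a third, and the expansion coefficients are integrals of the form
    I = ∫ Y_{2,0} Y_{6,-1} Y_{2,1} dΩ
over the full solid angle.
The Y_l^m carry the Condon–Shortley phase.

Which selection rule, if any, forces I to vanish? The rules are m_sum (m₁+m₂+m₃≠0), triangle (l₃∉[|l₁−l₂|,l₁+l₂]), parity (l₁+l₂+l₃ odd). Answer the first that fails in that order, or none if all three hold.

m₁+m₂+m₃ = 0 − 1 + 1 = 0  ✓
triangle: |2−6|=4 ≤ l₃=2 ≤ 2+6=8  ✗
parity: l₁+l₂+l₃ = 10 is even

triangle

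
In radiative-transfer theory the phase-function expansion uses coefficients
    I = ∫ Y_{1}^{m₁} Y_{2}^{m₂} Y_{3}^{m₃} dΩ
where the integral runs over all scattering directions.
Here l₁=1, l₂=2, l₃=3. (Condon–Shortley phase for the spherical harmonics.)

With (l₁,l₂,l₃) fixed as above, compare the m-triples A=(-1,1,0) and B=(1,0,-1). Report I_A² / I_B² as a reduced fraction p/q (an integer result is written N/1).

1/2

Same 1,2,3: normalisation and zero-m 3j drop out of the ratio.
A: Δ: 0! 2! 4! / 7! → 1/105; sum: t=0:+1/12 = 1/12; 3j²(1 2 3; -1 1 0) = Δ·Π!·Σ² = 1/35  (sign -1)
B: Δ: 0! 2! 4! / 7! → 1/105; sum: t=0:+1/8 = 1/8; 3j²(1 2 3; 1 0 -1) = Δ·Π!·Σ² = 2/35  (sign +1)
I_A²/I_B² = (1/35)/(2/35) = 1/2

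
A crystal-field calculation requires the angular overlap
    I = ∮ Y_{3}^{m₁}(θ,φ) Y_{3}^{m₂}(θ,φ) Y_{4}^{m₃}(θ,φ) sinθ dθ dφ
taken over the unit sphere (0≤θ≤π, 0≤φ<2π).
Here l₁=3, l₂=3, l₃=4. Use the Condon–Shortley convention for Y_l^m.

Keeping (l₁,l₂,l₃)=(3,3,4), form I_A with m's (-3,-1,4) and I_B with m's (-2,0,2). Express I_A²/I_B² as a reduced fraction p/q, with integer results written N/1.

Shared (l₁,l₂,l₃)=(3,3,4): N and (l;000)² cancel in I_A²/I_B².
A: Δ = 2!·4!·4!/11! = 1/34650; Racah Σ t=2..2: t=2:+1/1152 = 1/1152; ⇒ 3j(3 3 4; -3 -1 4)² = 1/33, sgn +1
B: Δ = 2!·4!·4!/11! = 1/34650; Racah Σ t=1..2: t=1:−1/96 t=2:+1/72 = 1/288; ⇒ 3j(3 3 4; -2 0 2)² = 1/462, sgn +1
I_A²/I_B² = (1/33)/(1/462) = 14/1

14/1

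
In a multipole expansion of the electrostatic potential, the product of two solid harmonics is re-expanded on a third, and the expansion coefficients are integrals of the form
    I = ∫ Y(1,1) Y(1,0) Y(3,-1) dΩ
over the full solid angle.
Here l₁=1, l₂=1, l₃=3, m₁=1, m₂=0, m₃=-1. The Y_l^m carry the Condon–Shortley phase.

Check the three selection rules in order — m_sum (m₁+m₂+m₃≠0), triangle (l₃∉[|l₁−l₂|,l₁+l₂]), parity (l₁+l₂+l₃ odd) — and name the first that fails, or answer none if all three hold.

triangle

Σmᵢ = 0  ✓
l₃∈[|l₁−l₂|,l₁+l₂]=[0,2], have l₃=3  ✗
Σlᵢ = 5 ⇒ odd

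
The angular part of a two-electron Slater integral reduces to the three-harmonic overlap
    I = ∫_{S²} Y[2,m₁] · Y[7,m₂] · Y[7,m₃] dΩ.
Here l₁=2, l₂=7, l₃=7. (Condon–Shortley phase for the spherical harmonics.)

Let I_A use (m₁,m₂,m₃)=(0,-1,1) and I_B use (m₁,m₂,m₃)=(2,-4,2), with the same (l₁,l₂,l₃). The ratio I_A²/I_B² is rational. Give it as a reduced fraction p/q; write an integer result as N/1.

2809/3300

Same 2,7,7: normalisation and zero-m 3j drop out of the ratio.
A: Δ: 2! 2! 12! / 17! → 1/185640; sum: t=0:+1/2073600 t=1:−1/604800 t=2:+1/3870720 = -53/58060800; 3j²(2 7 7; 0 -1 1) = Δ·Π!·Σ² = 2809/185640  (sign -1)
B: Δ: 2! 2! 12! / 17! → 1/185640; sum: t=0:+1/8709120 = 1/8709120; 3j²(2 7 7; 2 -4 2) = Δ·Π!·Σ² = 55/3094  (sign -1)
I_A²/I_B² = (2809/185640)/(55/3094) = 2809/3300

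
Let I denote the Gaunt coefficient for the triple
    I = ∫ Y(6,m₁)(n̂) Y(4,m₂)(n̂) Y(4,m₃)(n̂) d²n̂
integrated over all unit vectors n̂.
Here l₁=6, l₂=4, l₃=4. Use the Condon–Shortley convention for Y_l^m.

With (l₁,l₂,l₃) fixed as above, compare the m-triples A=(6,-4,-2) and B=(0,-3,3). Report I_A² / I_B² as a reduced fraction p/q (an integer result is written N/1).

528/289

Same 6,4,4: normalisation and zero-m 3j drop out of the ratio.
A: Δ: 6! 6! 2! / 15! → 1/1261260; sum: t=0:+1/1036800 = 1/1036800; 3j²(6 4 4; 6 -4 -2) = Δ·Π!·Σ² = 4/195  (sign +1)
B: Δ: 6! 6! 2! / 15! → 1/1261260; sum: t=0:+1/518400 t=1:−1/28800 = -17/518400; 3j²(6 4 4; 0 -3 3) = Δ·Π!·Σ² = 289/25740  (sign +1)
I_A²/I_B² = (4/195)/(289/25740) = 528/289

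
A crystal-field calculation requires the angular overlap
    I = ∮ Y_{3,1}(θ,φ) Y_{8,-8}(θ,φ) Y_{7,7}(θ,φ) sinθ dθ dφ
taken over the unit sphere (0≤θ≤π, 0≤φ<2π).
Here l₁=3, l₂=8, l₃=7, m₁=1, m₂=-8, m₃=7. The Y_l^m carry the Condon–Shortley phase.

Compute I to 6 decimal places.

m-sum 0 ✓  L=18 even ✓  5≤7≤11 ✓
Π(2lᵢ+1) = 7×17×15 = 1785
triangle coeff Δ(3,8,7) = 1/5290740
Σ_t [1,3]: t=1:−1/7257600 t=2:+1/2073600 t=3:−1/7257600 = 1/4838400
(3j)²=252/20995 [(3 8 7; 0 0 0)], sign=-1
Σ_t [0,0]: t=0:+1/22992076800 = 1/22992076800
(3j)²=91/2907 [(3 8 7; 1 -8 7)], sign=+1
⇒ 4πI² = 4116/6137
I = (-1)√(4116/6137/(4π)) = -0.23102272

-0.231023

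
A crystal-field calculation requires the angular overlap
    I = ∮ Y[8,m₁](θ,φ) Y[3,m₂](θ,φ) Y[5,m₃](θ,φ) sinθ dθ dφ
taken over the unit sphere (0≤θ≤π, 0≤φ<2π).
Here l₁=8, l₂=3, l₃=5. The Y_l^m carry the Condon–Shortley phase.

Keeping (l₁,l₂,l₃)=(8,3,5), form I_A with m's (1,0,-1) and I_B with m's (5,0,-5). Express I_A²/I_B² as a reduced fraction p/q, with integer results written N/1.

Shared (l₁,l₂,l₃)=(8,3,5): N and (l;000)² cancel in I_A²/I_B².
A: Δ = 6!·10!·0!/17! = 1/136136; Racah Σ t=3..3: t=3:−1/622080 = -1/622080; ⇒ 3j(8 3 5; 1 0 -1)² = 105/4862, sgn -1
B: Δ = 6!·10!·0!/17! = 1/136136; Racah Σ t=3..3: t=3:−1/130636800 = -1/130636800; ⇒ 3j(8 3 5; 5 0 -5)² = 1/476, sgn -1
I_A²/I_B² = (105/4862)/(1/476) = 1470/143

1470/143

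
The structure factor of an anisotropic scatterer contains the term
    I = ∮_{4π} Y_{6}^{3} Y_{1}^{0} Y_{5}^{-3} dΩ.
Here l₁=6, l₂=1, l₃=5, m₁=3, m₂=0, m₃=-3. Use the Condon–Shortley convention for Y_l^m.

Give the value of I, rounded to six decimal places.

Rules hold: Σm=0, L=12 even, 5≤5≤7.
N = 13·3·11 = 429
Δ = 2!·10!·0!/13! = 1/858
Racah Σ t=1..1: t=1:−1/14400 = -1/14400
⇒ 3j(6 1 5; 0 0 0)² = 6/143, sgn +1
Racah Σ t=1..1: t=1:−1/80640 = -1/80640
⇒ 3j(6 1 5; 3 0 -3)² = 9/286, sgn -1
4πI² = N·(3j₀)²·(3jₘ)² = 81/143
I = -1·√(0.566434/4π) = -0.21230956

-0.212310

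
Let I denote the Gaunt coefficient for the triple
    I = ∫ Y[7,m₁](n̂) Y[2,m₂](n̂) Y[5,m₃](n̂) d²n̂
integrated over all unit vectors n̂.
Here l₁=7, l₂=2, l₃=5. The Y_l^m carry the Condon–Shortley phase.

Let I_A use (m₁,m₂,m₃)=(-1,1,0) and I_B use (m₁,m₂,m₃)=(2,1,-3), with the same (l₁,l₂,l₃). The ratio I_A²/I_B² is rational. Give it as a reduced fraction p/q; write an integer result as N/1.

Shared (l₁,l₂,l₃)=(7,2,5): N and (l;000)² cancel in I_A²/I_B².
A: Δ = 4!·10!·0!/15! = 1/15015; Racah Σ t=3..3: t=3:−1/86400 = -1/86400; ⇒ 3j(7 2 5; -1 1 0)² = 16/715, sgn +1
B: Δ = 4!·10!·0!/15! = 1/15015; Racah Σ t=3..3: t=3:−1/483840 = -1/483840; ⇒ 3j(7 2 5; 2 1 -3)² = 6/1001, sgn -1
I_A²/I_B² = (16/715)/(6/1001) = 56/15

56/15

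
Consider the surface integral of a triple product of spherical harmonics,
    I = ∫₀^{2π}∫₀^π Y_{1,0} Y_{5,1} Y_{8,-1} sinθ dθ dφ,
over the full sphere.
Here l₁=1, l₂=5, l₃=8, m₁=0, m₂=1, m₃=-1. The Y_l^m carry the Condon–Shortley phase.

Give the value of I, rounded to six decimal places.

0.000000

|1−5|≤8≤1+5 violated ⇒ I = 0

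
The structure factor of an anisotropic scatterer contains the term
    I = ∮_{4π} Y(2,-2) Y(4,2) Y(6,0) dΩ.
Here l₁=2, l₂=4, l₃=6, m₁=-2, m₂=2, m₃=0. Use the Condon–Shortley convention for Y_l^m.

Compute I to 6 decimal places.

0.061597

m-sum 0 ✓  L=12 even ✓  2≤6≤6 ✓
Π(2lᵢ+1) = 5×9×13 = 585
triangle coeff Δ(2,4,6) = 1/6435
Σ_t [0,0]: t=0:+1/2304 = 1/2304
(3j)²=5/143 [(2 4 6; 0 0 0)], sign=+1
Σ_t [0,0]: t=0:+1/34560 = 1/34560
(3j)²=1/429 [(2 4 6; -2 2 0)], sign=+1
⇒ 4πI² = 75/1573
I = (+1)√(75/1573/(4π)) = 0.06159725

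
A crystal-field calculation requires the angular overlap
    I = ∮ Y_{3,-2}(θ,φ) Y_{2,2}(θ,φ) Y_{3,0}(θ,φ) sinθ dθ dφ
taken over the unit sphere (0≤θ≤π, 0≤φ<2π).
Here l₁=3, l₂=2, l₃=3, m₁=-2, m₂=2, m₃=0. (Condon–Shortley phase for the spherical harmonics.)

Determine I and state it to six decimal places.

m-sum 0 ✓  L=8 even ✓  1≤3≤5 ✓
Π(2lᵢ+1) = 7×5×7 = 245
triangle coeff Δ(3,2,3) = 1/3780
Σ_t [0,2]: t=0:+1/24 t=1:−1/4 t=2:+1/24 = -1/6
(3j)²=4/105 [(3 2 3; 0 0 0)], sign=+1
Σ_t [2,2]: t=2:+1/24 = 1/24
(3j)²=1/21 [(3 2 3; -2 2 0)], sign=-1
⇒ 4πI² = 4/9
I = (-1)√(4/9/(4π)) = -0.18806319

-0.188063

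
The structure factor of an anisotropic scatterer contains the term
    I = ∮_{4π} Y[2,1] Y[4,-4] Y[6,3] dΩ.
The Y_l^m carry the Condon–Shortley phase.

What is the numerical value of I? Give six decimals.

Rules hold: Σm=0, L=12 even, 2≤6≤6.
N = 5·9·13 = 585
Δ = 0!·4!·8!/13! = 1/6435
Racah Σ t=0..0: t=0:+1/2304 = 1/2304
⇒ 3j(2 4 6; 0 0 0)² = 5/143, sgn +1
Racah Σ t=0..0: t=0:+1/241920 = 1/241920
⇒ 3j(2 4 6; 1 -4 3)² = 1/715, sgn -1
4πI² = N·(3j₀)²·(3jₘ)² = 45/1573
I = -1·√(0.0286078/4π) = -0.04771303

-0.047713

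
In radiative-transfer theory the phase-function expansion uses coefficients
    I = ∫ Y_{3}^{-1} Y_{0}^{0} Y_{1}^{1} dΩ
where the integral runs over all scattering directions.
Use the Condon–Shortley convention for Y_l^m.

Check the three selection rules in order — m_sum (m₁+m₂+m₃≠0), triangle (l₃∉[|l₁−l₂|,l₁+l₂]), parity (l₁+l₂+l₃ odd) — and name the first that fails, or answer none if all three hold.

triangle

Σmᵢ = 0  ✓
l₃∈[|l₁−l₂|,l₁+l₂]=[3,3], have l₃=1  ✗
Σlᵢ = 4 ⇒ even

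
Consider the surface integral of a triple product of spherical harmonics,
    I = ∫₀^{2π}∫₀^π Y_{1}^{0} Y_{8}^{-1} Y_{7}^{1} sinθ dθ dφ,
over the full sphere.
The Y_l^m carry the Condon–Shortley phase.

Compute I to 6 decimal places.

-0.242860

Rules hold: Σm=0, L=16 even, 7≤7≤9.
N = 3·17·15 = 765
Δ = 2!·0!·14!/17! = 1/2040
Racah Σ t=1..1: t=1:−1/25401600 = -1/25401600
⇒ 3j(1 8 7; 0 0 0)² = 8/255, sgn +1
Racah Σ t=1..1: t=1:−1/29030400 = -1/29030400
⇒ 3j(1 8 7; 0 -1 1)² = 21/680, sgn -1
4πI² = N·(3j₀)²·(3jₘ)² = 63/85
I = -1·√(0.741176/4π) = -0.24285994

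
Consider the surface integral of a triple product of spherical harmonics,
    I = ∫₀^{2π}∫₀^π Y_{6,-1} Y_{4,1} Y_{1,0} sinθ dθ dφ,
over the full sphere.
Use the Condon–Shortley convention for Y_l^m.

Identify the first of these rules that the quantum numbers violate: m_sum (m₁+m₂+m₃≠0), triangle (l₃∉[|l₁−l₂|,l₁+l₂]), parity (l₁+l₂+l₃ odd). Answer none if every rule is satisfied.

triangle

azimuthal sum: -1 + 1 + 0 = 0  ✓
2 ≤ 1 ≤ 10 (triangle on l)  ✗
L = 6 + 4 + 1 = 11 (odd)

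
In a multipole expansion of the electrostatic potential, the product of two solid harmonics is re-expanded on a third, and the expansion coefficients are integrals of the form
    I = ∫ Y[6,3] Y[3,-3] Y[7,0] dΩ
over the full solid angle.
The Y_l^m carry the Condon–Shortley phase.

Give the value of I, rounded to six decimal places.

-0.117879

Checks pass: Σm=0; 16 even; l₃=7∈[3,9].
(2·6+1)(2·3+1)(2·7+1) = 1365
Δ: 2! 10! 4! / 17! → 1/2042040
sum: t=0:+1/207360 t=1:−1/57600 t=2:+1/207360 = -1/129600
3j²(6 3 7; 0 0 0) = Δ·Π!·Σ² = 168/12155  (sign +1)
sum: t=0:+1/1451520 = 1/1451520
3j²(6 3 7; 3 -3 0) = Δ·Π!·Σ² = 45/4862  (sign -1)
combine: 4πI² = 1365·168/12155·45/4862 = 79380/454597
take √, sign -1: I = -0.11787924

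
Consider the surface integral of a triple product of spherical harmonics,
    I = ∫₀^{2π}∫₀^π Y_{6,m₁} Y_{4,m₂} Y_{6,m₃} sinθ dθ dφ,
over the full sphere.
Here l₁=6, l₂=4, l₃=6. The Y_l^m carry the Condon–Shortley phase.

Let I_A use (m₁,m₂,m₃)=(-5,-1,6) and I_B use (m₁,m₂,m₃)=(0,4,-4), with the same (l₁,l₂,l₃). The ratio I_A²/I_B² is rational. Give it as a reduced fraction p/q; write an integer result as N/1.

363/196

Shared (l₁,l₂,l₃)=(6,4,6): N and (l;000)² cancel in I_A²/I_B².
A: Δ = 4!·8!·4!/17! = 1/15315300; Racah Σ t=3..3: t=3:−1/5806080 = -1/5806080; ⇒ 3j(6 4 6; -5 -1 6)² = 165/6188, sgn -1
B: Δ = 4!·8!·4!/17! = 1/15315300; Racah Σ t=4..4: t=4:+1/829440 = 1/829440; ⇒ 3j(6 4 6; 0 4 -4)² = 35/2431, sgn +1
I_A²/I_B² = (165/6188)/(35/2431) = 363/196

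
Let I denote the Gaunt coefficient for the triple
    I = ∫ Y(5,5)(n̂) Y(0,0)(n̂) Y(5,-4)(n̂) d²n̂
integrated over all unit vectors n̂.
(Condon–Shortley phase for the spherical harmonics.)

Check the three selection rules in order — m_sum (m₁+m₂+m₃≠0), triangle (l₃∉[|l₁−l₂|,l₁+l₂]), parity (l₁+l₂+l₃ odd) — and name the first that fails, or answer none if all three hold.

m_sum

m₁+m₂+m₃ = 5 + 0 − 4 = 1  ✗
triangle: |5−0|=5 ≤ l₃=5 ≤ 5+0=5
parity: l₁+l₂+l₃ = 10 is even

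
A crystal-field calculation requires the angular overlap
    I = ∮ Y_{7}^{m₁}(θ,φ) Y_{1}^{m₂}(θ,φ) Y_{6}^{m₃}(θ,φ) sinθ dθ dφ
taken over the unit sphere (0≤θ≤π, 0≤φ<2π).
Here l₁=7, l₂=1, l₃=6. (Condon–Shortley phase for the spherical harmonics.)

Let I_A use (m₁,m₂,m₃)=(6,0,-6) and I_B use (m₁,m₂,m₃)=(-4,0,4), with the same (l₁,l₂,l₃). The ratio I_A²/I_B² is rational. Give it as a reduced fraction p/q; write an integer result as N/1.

13/33

Same 7,1,6: normalisation and zero-m 3j drop out of the ratio.
A: Δ: 2! 12! 0! / 15! → 1/1365; sum: t=1:−1/479001600 = -1/479001600; 3j²(7 1 6; 6 0 -6) = Δ·Π!·Σ² = 1/105  (sign -1)
B: Δ: 2! 12! 0! / 15! → 1/1365; sum: t=1:−1/7257600 = -1/7257600; 3j²(7 1 6; -4 0 4) = Δ·Π!·Σ² = 11/455  (sign -1)
I_A²/I_B² = (1/105)/(11/455) = 13/33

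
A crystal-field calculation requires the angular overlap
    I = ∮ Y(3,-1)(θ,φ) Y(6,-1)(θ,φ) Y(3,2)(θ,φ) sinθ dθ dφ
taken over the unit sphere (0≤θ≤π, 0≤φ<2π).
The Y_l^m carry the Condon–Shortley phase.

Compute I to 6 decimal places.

Rules hold: Σm=0, L=12 even, 3≤3≤9.
N = 7·13·7 = 637
Δ = 6!·0!·6!/13! = 1/12012
Racah Σ t=3..3: t=3:−1/1296 = -1/1296
⇒ 3j(3 6 3; 0 0 0)² = 100/3003, sgn +1
Racah Σ t=4..4: t=4:+1/5760 = 1/5760
⇒ 3j(3 6 3; -1 -1 2)² = 5/572, sgn -1
4πI² = N·(3j₀)²·(3jₘ)² = 875/4719
I = -1·√(0.185421/4π) = -0.12147142

-0.121471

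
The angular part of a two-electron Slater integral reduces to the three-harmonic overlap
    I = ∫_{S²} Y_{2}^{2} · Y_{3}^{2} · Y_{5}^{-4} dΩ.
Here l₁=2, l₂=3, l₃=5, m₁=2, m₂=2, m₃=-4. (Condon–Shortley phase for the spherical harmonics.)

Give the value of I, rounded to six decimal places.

0.268967

Checks pass: Σm=0; 10 even; l₃=5∈[1,5].
(2·2+1)(2·3+1)(2·5+1) = 385
Δ: 0! 4! 6! / 11! → 1/2310
sum: t=0:+1/144 = 1/144
3j²(2 3 5; 0 0 0) = Δ·Π!·Σ² = 10/231  (sign -1)
sum: t=0:+1/2880 = 1/2880
3j²(2 3 5; 2 2 -4) = Δ·Π!·Σ² = 3/55  (sign -1)
combine: 4πI² = 385·10/231·3/55 = 10/11
take √, sign +1: I = 0.26896683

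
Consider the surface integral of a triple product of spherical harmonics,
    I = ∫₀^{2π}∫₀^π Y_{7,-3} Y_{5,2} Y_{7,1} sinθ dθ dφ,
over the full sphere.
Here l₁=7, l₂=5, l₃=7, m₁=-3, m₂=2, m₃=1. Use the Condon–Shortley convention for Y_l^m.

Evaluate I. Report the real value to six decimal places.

Σlᵢ=19 odd — θ-integrand is odd under cosθ→−cosθ; I=0

0.000000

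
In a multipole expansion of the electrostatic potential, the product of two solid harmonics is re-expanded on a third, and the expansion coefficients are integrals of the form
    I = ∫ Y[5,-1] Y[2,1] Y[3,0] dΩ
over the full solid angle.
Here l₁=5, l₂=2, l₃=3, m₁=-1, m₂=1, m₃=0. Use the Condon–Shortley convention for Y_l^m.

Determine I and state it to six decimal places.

-0.214318

Rules hold: Σm=0, L=10 even, 3≤3≤7.
N = 11·5·7 = 385
Δ = 4!·6!·0!/11! = 1/2310
Racah Σ t=2..2: t=2:+1/144 = 1/144
⇒ 3j(5 2 3; 0 0 0)² = 10/231, sgn -1
Racah Σ t=3..3: t=3:−1/216 = -1/216
⇒ 3j(5 2 3; -1 1 0)² = 8/231, sgn +1
4πI² = N·(3j₀)²·(3jₘ)² = 400/693
I = -1·√(0.577201/4π) = -0.21431790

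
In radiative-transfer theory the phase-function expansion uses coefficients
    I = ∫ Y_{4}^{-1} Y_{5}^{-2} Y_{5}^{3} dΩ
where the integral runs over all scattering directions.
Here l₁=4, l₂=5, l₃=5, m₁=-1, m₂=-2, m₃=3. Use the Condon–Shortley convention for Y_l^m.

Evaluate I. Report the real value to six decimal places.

Checks pass: Σm=0; 14 even; l₃=5∈[1,9].
(2·4+1)(2·5+1)(2·5+1) = 1089
Δ: 4! 4! 6! / 15! → 1/3153150
sum: t=0:+1/69120 t=1:−1/1728 t=2:+1/576 t=3:−1/1728 t=4:+1/69120 = 7/11520
3j²(4 5 5; 0 0 0) = Δ·Π!·Σ² = 2/143  (sign -1)
sum: t=1:−1/6912 t=2:+1/2880 t=3:−1/17280 = 1/6912
3j²(4 5 5; -1 -2 3) = Δ·Π!·Σ² = 5/429  (sign +1)
combine: 4πI² = 1089·2/143·5/429 = 30/169
take √, sign -1: I = -0.11885360

-0.118854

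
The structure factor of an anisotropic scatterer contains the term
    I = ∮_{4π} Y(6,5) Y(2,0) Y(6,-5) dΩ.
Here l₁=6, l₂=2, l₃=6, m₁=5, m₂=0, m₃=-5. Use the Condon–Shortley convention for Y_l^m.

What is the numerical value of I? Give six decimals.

0.126157

Checks pass: Σm=0; 14 even; l₃=6∈[4,8].
(2·6+1)(2·2+1)(2·6+1) = 845
Δ: 2! 10! 2! / 15! → 1/90090
sum: t=0:+1/69120 t=1:−1/14400 t=2:+1/69120 = -7/172800
3j²(6 2 6; 0 0 0) = Δ·Π!·Σ² = 14/715  (sign -1)
sum: t=0:+1/1451520 t=1:−1/3628800 = 1/2419200
3j²(6 2 6; 5 0 -5) = Δ·Π!·Σ² = 11/910  (sign -1)
combine: 4πI² = 845·14/715·11/910 = 1/5
take √, sign +1: I = 0.12615663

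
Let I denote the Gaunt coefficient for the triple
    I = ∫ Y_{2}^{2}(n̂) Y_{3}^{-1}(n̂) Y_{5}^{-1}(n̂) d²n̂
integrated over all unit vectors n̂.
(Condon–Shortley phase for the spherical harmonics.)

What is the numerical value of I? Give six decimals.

Checks pass: Σm=0; 10 even; l₃=5∈[1,5].
(2·2+1)(2·3+1)(2·5+1) = 385
Δ: 0! 4! 6! / 11! → 1/2310
sum: t=0:+1/144 = 1/144
3j²(2 3 5; 0 0 0) = Δ·Π!·Σ² = 10/231  (sign -1)
sum: t=0:+1/1152 = 1/1152
3j²(2 3 5; 2 -1 -1) = Δ·Π!·Σ² = 1/154  (sign +1)
combine: 4πI² = 385·10/231·1/154 = 25/231
take √, sign -1: I = -0.09280237

-0.092802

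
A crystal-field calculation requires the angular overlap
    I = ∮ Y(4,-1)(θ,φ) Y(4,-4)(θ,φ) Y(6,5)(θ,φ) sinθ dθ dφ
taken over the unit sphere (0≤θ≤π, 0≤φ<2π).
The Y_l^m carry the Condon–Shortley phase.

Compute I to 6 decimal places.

m-sum 0 ✓  L=14 even ✓  0≤6≤8 ✓
Π(2lᵢ+1) = 9×9×13 = 1053
triangle coeff Δ(4,4,6) = 1/1261260
Σ_t [0,2]: t=0:+1/4608 t=1:−1/1296 t=2:+1/4608 = -7/20736
(3j)²=20/1287 [(4 4 6; 0 0 0)], sign=-1
Σ_t [0,0]: t=0:+1/172800 = 1/172800
(3j)²=2/65 [(4 4 6; -1 -4 5)], sign=-1
⇒ 4πI² = 72/143
I = (+1)√(72/143/(4π)) = 0.20016738

0.200167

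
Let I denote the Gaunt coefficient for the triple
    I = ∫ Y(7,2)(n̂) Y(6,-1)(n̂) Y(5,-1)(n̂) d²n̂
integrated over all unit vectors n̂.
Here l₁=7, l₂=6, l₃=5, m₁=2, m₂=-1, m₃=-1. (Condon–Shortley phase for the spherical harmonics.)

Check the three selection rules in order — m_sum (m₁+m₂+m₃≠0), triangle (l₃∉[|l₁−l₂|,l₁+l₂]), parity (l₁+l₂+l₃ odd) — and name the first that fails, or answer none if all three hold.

none

m₁+m₂+m₃ = 2 − 1 − 1 = 0  ✓
triangle: |7−6|=1 ≤ l₃=5 ≤ 7+6=13  ✓
parity: l₁+l₂+l₃ = 18 is even  ✓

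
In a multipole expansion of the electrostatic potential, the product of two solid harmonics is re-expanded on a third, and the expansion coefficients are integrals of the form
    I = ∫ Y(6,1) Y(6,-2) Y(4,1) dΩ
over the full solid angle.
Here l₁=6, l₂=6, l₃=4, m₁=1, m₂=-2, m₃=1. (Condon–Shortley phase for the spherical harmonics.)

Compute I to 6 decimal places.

m-sum 0 ✓  L=16 even ✓  0≤4≤12 ✓
Π(2lᵢ+1) = 13×13×9 = 1521
triangle coeff Δ(6,6,4) = 1/15315300
Σ_t [2,6]: t=2:+1/829440 t=3:−1/25920 t=4:+1/9216 t=5:−1/25920 t=6:+1/829440 = 7/207360
(3j)²=28/2431 [(6 6 4; 0 0 0)], sign=+1
Σ_t [1,4]: t=1:−1/725760 t=2:+1/34560 t=3:−1/17280 t=4:+1/82944 = -53/2903040
(3j)²=2809/306306 [(6 6 4; 1 -2 1)], sign=+1
⇒ 4πI² = 5618/34969
I = (+1)√(5618/34969/(4π)) = 0.11306920

0.113069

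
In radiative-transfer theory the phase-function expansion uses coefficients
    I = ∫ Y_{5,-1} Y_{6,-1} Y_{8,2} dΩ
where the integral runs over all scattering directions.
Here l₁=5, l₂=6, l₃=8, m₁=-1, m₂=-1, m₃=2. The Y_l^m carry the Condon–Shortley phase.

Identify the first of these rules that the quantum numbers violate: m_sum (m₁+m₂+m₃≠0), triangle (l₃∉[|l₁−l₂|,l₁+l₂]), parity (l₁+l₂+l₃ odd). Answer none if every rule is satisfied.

azimuthal sum: -1 − 1 + 2 = 0  ✓
1 ≤ 8 ≤ 11 (triangle on l)  ✓
L = 5 + 6 + 8 = 19 (odd)  ✗

parity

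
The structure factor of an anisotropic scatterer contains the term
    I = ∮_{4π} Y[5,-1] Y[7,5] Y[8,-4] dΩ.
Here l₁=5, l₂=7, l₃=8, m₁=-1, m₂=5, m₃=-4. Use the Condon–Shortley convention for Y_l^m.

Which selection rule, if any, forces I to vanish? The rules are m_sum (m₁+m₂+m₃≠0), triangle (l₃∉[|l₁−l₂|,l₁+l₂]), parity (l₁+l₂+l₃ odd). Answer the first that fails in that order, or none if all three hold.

none

m₁+m₂+m₃ = -1 + 5 − 4 = 0  ✓
triangle: |5−7|=2 ≤ l₃=8 ≤ 5+7=12  ✓
parity: l₁+l₂+l₃ = 20 is even  ✓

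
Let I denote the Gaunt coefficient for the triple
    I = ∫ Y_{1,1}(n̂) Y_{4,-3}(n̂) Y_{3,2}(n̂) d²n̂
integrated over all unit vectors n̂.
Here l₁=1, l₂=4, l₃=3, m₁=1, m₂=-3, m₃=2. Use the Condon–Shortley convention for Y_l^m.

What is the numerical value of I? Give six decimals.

-0.282095

Rules hold: Σm=0, L=8 even, 3≤3≤5.
N = 3·9·7 = 189
Δ = 2!·0!·6!/9! = 1/252
Racah Σ t=1..1: t=1:−1/36 = -1/36
⇒ 3j(1 4 3; 0 0 0)² = 4/63, sgn +1
Racah Σ t=0..0: t=0:+1/240 = 1/240
⇒ 3j(1 4 3; 1 -3 2)² = 1/12, sgn -1
4πI² = N·(3j₀)²·(3jₘ)² = 1/1
I = -1·√(1/4π) = -0.28209479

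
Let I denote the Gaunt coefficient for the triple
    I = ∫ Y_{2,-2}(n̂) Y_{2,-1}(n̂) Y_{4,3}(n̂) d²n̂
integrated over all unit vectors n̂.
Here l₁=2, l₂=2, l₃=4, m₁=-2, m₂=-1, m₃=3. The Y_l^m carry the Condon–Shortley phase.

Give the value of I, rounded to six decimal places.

-0.238414

Rules hold: Σm=0, L=8 even, 0≤4≤4.
N = 5·5·9 = 225
Δ = 0!·4!·4!/9! = 1/630
Racah Σ t=0..0: t=0:+1/16 = 1/16
⇒ 3j(2 2 4; 0 0 0)² = 2/35, sgn +1
Racah Σ t=0..0: t=0:+1/144 = 1/144
⇒ 3j(2 2 4; -2 -1 3)² = 1/18, sgn -1
4πI² = N·(3j₀)²·(3jₘ)² = 5/7
I = -1·√(0.714286/4π) = -0.23841361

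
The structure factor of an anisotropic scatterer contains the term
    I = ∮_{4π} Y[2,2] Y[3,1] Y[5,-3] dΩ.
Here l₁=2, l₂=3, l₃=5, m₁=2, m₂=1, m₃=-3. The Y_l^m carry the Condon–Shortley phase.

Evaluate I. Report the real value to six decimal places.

m-sum 0 ✓  L=10 even ✓  1≤5≤5 ✓
Π(2lᵢ+1) = 5×7×11 = 385
triangle coeff Δ(2,3,5) = 1/2310
Σ_t [0,0]: t=0:+1/144 = 1/144
(3j)²=10/231 [(2 3 5; 0 0 0)], sign=-1
Σ_t [0,0]: t=0:+1/1152 = 1/1152
(3j)²=1/33 [(2 3 5; 2 1 -3)], sign=+1
⇒ 4πI² = 50/99
I = (-1)√(50/99/(4π)) = -0.20047604

-0.200476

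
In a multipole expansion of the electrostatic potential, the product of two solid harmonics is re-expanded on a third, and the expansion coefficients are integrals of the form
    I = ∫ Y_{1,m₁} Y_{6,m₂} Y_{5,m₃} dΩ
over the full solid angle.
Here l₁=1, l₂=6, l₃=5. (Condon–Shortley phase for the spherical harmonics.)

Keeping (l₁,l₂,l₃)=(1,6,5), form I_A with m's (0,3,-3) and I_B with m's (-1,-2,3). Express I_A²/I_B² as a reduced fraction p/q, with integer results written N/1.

l's match ⇒ only the (l;m) 3-j factors differ between A and B.
A: triangle coeff Δ(1,6,5) = 1/858; Σ_t [1,1]: t=1:−1/80640 = -1/80640; (3j)²=9/286 [(1 6 5; 0 3 -3)], sign=-1
B: triangle coeff Δ(1,6,5) = 1/858; Σ_t [2,2]: t=2:+1/161280 = 1/161280; (3j)²=1/143 [(1 6 5; -1 -2 3)], sign=+1
I_A²/I_B² = (9/286)/(1/143) = 9/2

9/2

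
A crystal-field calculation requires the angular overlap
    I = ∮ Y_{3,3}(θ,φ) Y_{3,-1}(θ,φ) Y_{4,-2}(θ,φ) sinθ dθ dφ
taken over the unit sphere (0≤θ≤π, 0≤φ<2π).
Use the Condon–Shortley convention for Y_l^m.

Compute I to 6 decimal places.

Checks pass: Σm=0; 10 even; l₃=4∈[0,6].
(2·3+1)(2·3+1)(2·4+1) = 441
Δ: 2! 4! 4! / 11! → 1/34650
sum: t=0:+1/72 t=1:−1/16 t=2:+1/72 = -5/144
3j²(3 3 4; 0 0 0) = Δ·Π!·Σ² = 2/77  (sign -1)
sum: t=0:+1/192 = 1/192
3j²(3 3 4; 3 -1 -2) = Δ·Π!·Σ² = 3/77  (sign +1)
combine: 4πI² = 441·2/77·3/77 = 54/121
take √, sign -1: I = -0.18845135

-0.188451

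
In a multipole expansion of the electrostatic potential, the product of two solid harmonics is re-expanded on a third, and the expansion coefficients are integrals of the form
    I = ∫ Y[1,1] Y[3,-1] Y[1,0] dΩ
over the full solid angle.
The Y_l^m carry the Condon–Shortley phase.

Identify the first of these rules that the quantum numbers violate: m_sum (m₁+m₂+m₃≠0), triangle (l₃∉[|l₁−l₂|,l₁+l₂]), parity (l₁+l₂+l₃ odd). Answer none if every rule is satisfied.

triangle

m₁+m₂+m₃ = 1 − 1 + 0 = 0  ✓
triangle: |1−3|=2 ≤ l₃=1 ≤ 1+3=4  ✗
parity: l₁+l₂+l₃ = 5 is odd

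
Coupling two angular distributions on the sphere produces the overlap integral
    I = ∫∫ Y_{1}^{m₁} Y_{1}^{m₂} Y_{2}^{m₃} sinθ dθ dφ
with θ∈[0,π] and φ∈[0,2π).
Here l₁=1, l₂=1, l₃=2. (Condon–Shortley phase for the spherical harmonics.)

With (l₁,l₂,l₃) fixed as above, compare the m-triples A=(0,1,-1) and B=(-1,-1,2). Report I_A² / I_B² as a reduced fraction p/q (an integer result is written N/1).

1/2

Same 1,1,2: normalisation and zero-m 3j drop out of the ratio.
A: Δ: 0! 2! 2! / 5! → 1/30; sum: t=0:+1/2 = 1/2; 3j²(1 1 2; 0 1 -1) = Δ·Π!·Σ² = 1/10  (sign -1)
B: Δ: 0! 2! 2! / 5! → 1/30; sum: t=0:+1/4 = 1/4; 3j²(1 1 2; -1 -1 2) = Δ·Π!·Σ² = 1/5  (sign +1)
I_A²/I_B² = (1/10)/(1/5) = 1/2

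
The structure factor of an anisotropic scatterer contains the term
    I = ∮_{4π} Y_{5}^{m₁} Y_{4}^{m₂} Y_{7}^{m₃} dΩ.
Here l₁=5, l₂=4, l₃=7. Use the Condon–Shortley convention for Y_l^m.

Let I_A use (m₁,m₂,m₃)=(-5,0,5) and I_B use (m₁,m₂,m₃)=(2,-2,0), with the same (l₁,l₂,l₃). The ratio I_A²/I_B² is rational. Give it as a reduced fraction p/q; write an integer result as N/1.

Same 5,4,7: normalisation and zero-m 3j drop out of the ratio.
A: Δ: 2! 8! 6! / 17! → 1/6126120; sum: t=2:+1/3870720 = 1/3870720; 3j²(5 4 7; -5 0 5) = Δ·Π!·Σ² = 135/6188  (sign +1)
B: Δ: 2! 8! 6! / 17! → 1/6126120; sum: t=0:+1/69120 t=1:−1/172800 t=2:+1/7257600 = 1/113400; 3j²(5 4 7; 2 -2 0) = Δ·Π!·Σ² = 512/36465  (sign -1)
I_A²/I_B² = (135/6188)/(512/36465) = 22275/14336

22275/14336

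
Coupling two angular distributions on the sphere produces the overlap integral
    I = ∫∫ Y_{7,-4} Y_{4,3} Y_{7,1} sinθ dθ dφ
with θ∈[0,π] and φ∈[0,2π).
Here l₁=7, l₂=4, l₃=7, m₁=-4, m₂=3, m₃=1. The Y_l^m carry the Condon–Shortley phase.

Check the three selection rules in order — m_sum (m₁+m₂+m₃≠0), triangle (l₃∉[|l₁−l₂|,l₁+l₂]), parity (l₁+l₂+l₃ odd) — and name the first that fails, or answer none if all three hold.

azimuthal sum: -4 + 3 + 1 = 0  ✓
3 ≤ 7 ≤ 11 (triangle on l)  ✓
L = 7 + 4 + 7 = 18 (even)  ✓

none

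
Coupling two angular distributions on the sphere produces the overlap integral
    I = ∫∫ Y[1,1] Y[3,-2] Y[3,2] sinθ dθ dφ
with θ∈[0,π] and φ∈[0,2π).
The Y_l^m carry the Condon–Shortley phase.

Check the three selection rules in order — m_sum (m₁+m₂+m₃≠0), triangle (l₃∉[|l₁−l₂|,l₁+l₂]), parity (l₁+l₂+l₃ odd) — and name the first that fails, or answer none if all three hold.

m_sum

Σmᵢ = 1  ✗
l₃∈[|l₁−l₂|,l₁+l₂]=[2,4], have l₃=3
Σlᵢ = 7 ⇒ odd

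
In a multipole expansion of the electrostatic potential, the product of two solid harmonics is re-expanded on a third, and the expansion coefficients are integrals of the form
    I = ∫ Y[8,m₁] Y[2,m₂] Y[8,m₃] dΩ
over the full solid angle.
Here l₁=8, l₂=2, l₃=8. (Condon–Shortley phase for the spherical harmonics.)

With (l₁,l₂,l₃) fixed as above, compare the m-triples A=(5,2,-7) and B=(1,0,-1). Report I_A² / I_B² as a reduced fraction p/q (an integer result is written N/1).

210/529

Same 8,2,8: normalisation and zero-m 3j drop out of the ratio.
A: Δ: 2! 14! 2! / 19! → 1/348840; sum: t=2:+1/24908083200 = 1/24908083200; 3j²(8 2 8; 5 2 -7) = Δ·Π!·Σ² = 7/1292  (sign -1)
B: Δ: 2! 14! 2! / 19! → 1/348840; sum: t=0:+1/101606400 t=1:−1/29030400 t=2:+1/174182400 = -23/1219276800; 3j²(8 2 8; 1 0 -1) = Δ·Π!·Σ² = 529/38760  (sign +1)
I_A²/I_B² = (7/1292)/(529/38760) = 210/529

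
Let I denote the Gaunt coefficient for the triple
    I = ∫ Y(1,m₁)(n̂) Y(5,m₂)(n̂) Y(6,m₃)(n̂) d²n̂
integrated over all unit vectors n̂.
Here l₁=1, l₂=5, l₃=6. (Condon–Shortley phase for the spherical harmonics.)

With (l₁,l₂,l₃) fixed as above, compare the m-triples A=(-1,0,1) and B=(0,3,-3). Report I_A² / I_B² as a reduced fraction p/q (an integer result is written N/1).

l's match ⇒ only the (l;m) 3-j factors differ between A and B.
A: triangle coeff Δ(1,5,6) = 1/858; Σ_t [0,0]: t=0:+1/28800 = 1/28800; (3j)²=7/286 [(1 5 6; -1 0 1)], sign=-1
B: triangle coeff Δ(1,5,6) = 1/858; Σ_t [0,0]: t=0:+1/80640 = 1/80640; (3j)²=9/286 [(1 5 6; 0 3 -3)], sign=-1
I_A²/I_B² = (7/286)/(9/286) = 7/9

7/9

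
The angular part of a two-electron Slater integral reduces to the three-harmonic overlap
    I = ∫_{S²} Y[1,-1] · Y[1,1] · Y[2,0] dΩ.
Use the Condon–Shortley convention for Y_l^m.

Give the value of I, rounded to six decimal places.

Checks pass: Σm=0; 4 even; l₃=2∈[0,2].
(2·1+1)(2·1+1)(2·2+1) = 45
Δ: 0! 2! 2! / 5! → 1/30
sum: t=0:+1/1 = 1/1
3j²(1 1 2; 0 0 0) = Δ·Π!·Σ² = 2/15  (sign +1)
sum: t=0:+1/4 = 1/4
3j²(1 1 2; -1 1 0) = Δ·Π!·Σ² = 1/30  (sign +1)
combine: 4πI² = 45·2/15·1/30 = 1/5
take √, sign +1: I = 0.12615663

0.126157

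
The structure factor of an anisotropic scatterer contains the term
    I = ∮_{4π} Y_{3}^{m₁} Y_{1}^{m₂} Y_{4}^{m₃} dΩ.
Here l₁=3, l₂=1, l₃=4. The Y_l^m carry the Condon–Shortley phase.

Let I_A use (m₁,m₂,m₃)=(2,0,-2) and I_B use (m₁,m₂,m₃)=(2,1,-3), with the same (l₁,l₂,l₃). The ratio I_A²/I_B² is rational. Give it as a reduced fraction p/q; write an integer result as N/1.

4/7

Same 3,1,4: normalisation and zero-m 3j drop out of the ratio.
A: Δ: 0! 6! 2! / 9! → 1/252; sum: t=0:+1/120 = 1/120; 3j²(3 1 4; 2 0 -2) = Δ·Π!·Σ² = 1/21  (sign +1)
B: Δ: 0! 6! 2! / 9! → 1/252; sum: t=0:+1/240 = 1/240; 3j²(3 1 4; 2 1 -3) = Δ·Π!·Σ² = 1/12  (sign -1)
I_A²/I_B² = (1/21)/(1/12) = 4/7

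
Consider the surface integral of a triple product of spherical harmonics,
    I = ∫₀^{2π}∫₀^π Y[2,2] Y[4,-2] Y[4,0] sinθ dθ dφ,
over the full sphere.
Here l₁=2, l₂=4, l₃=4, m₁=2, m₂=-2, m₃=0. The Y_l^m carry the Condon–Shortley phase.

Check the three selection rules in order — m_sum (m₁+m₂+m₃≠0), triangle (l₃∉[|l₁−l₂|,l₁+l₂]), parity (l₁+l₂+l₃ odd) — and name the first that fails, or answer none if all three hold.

azimuthal sum: 2 − 2 + 0 = 0  ✓
2 ≤ 4 ≤ 6 (triangle on l)  ✓
L = 2 + 4 + 4 = 10 (even)  ✓

none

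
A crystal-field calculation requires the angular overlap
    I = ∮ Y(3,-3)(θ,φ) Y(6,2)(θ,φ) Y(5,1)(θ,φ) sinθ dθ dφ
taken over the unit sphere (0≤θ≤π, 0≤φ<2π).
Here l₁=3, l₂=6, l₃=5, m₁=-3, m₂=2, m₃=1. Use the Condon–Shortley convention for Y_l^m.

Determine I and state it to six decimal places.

-0.174062

Rules hold: Σm=0, L=14 even, 3≤5≤9.
N = 7·13·11 = 1001
Δ = 4!·2!·8!/15! = 1/675675
Racah Σ t=1..3: t=1:−1/8640 t=2:+1/2304 t=3:−1/8640 = 7/34560
⇒ 3j(3 6 5; 0 0 0)² = 7/429, sgn -1
Racah Σ t=4..4: t=4:+1/27648 = 1/27648
⇒ 3j(3 6 5; -3 2 1)² = 10/429, sgn +1
4πI² = N·(3j₀)²·(3jₘ)² = 490/1287
I = -1·√(0.38073/4π) = -0.17406195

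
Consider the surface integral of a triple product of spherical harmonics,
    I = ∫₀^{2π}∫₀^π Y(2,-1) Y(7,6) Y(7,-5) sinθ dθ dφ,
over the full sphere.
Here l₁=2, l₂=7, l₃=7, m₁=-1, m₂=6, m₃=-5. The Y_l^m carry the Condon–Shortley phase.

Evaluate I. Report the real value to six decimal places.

0.196071

Rules hold: Σm=0, L=16 even, 5≤7≤9.
N = 5·15·15 = 1125
Δ = 2!·2!·12!/17! = 1/185640
Racah Σ t=0..2: t=0:+1/2419200 t=1:−1/518400 t=2:+1/2419200 = -1/907200
⇒ 3j(2 7 7; 0 0 0)² = 56/3315, sgn +1
Racah Σ t=1..2: t=1:−1/958003200 t=2:+1/79833600 = 1/87091200
⇒ 3j(2 7 7; -1 6 -5)² = 121/4760, sgn +1
4πI² = N·(3j₀)²·(3jₘ)² = 1815/3757
I = +1·√(0.483098/4π) = 0.19607074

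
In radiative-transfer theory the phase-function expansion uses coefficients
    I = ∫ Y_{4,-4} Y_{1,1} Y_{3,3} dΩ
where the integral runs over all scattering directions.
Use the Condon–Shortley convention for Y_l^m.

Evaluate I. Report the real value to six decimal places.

Checks pass: Σm=0; 8 even; l₃=3∈[3,5].
(2·4+1)(2·1+1)(2·3+1) = 189
Δ: 2! 6! 0! / 9! → 1/252
sum: t=1:−1/36 = -1/36
3j²(4 1 3; 0 0 0) = Δ·Π!·Σ² = 4/63  (sign +1)
sum: t=2:+1/1440 = 1/1440
3j²(4 1 3; -4 1 3) = Δ·Π!·Σ² = 1/9  (sign +1)
combine: 4πI² = 189·4/63·1/9 = 4/3
take √, sign +1: I = 0.32573501

0.325735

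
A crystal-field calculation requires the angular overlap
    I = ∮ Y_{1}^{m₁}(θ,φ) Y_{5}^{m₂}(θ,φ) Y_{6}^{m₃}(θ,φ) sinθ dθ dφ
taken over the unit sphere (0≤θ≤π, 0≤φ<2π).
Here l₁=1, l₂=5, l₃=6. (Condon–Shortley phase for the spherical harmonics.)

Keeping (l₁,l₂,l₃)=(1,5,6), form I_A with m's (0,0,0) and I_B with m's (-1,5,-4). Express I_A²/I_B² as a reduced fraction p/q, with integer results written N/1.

Shared (l₁,l₂,l₃)=(1,5,6): N and (l;000)² cancel in I_A²/I_B².
A: Δ = 0!·2!·10!/13! = 1/858; Racah Σ t=0..0: t=0:+1/14400 = 1/14400; ⇒ 3j(1 5 6; 0 0 0)² = 6/143, sgn +1
B: Δ = 0!·2!·10!/13! = 1/858; Racah Σ t=0..0: t=0:+1/7257600 = 1/7257600; ⇒ 3j(1 5 6; -1 5 -4)² = 1/858, sgn +1
I_A²/I_B² = (6/143)/(1/858) = 36/1

36/1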